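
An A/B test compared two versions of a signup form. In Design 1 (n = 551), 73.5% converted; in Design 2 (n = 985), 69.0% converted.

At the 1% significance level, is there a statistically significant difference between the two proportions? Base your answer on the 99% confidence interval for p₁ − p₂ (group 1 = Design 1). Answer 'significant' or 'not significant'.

not significant

SE₁ = √(p̂₁(1−p̂₁)/n₁) = √(0.7350·0.2650/551) = 0.01880; SE₂ = √(0.6900·0.3100/985) = 0.01474.
Independent samples: SE of the difference = √(SE₁² + SE₂²) = √(0.00035344 + 0.0002172676) = 0.02389.
z* for 99% confidence is 2.576, so the margin of error is 2.576 × 0.02389 = 0.06154.
Point estimate p̂₁ − p̂₂ = 0.7350 − 0.6900 = 0.0450.
0.0450 ± 0.06154 → (-0.01654, 0.10654).
The interval (-0.01654, 0.10654) contains 0, so the difference is not significant.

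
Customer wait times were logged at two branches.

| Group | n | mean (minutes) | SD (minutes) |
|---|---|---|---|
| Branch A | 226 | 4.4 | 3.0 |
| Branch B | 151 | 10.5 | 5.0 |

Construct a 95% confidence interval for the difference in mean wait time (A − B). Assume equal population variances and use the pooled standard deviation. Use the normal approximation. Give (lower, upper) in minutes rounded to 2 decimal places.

Pooled variance s_p² = [225·3.0² + 150·5.0²] / (226+151−2) = 15.4000, so s_p = 3.9243.
SE_diff = s_p·√(1/n₁ + 1/n₂) = 3.9243·√(1/226 + 1/151) = 0.4125.
z* = 1.960; margin = 1.960 × 0.4125 = 0.8085.
Difference = 4.4 − 10.5 = -6.1000.
-6.1000 ± 0.8085 → (-6.91, -5.29).

(-6.91, -5.29)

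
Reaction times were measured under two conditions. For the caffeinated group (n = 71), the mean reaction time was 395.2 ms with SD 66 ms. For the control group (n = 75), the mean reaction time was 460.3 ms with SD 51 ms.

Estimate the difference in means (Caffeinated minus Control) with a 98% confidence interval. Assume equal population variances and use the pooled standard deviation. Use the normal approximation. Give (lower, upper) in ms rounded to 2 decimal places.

Pooled variance s_p² = [70·66² + 74·51²] / (71+75−2) = 3454.1250, so s_p = 58.7718.
SE_diff = s_p·√(1/n₁ + 1/n₂) = 58.7718·√(1/71 + 1/75) = 9.7316.
z* = 2.326; margin = 2.326 × 9.7316 = 22.6357.
Difference = 395.2 − 460.3 = -65.1000.
-65.1000 ± 22.6357 → (-87.74, -42.46).

(-87.74, -42.46)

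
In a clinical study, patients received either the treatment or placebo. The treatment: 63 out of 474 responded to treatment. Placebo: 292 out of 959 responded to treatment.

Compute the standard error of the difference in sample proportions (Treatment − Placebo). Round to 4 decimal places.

Sample proportions: 63/474 = 0.1329, 292/959 = 0.3045.
Each SE is √(p̂(1−p̂)/n): √(0.1329·0.8671/474) = 0.01559 and √(0.3045·0.6955/959) = 0.01486.
SE(p̂₁ − p̂₂) = √(SE₁² + SE₂²) = √(0.0002430481 + 0.0002208196) = 0.02154, since the two samples are independent.

0.0215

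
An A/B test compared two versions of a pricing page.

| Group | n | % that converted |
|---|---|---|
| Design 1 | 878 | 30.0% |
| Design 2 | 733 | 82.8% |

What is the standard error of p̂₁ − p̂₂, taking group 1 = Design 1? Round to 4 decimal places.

The two standard errors are √(0.3000×0.7000/878) = 0.01547 and √(0.8280×0.1720/733) = 0.01394.
Because the samples are independent, SE_diff = √(0.01547² + 0.01394²) = 0.02082.

0.0208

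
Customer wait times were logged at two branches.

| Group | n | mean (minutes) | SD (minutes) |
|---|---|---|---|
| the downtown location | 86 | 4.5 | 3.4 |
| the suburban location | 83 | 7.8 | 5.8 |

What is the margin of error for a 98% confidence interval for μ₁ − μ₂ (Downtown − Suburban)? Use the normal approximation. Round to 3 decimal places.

1.709

Per-group SEs: s₁/√n₁ = 3.4/√86 = 0.3666, s₂/√n₂ = 5.8/√83 = 0.6366.
Unpooled SE of the difference: √(0.13439556 + 0.40525956) = 0.7346.
Margin of error = z* · SE = 2.326 × 0.7346 = 1.7087.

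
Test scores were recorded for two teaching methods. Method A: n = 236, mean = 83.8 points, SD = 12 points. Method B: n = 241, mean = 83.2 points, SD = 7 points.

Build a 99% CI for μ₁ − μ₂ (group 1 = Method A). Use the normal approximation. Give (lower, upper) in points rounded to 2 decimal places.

(-1.72, 2.92)

Standard errors of each mean: 12/√236 = 0.7811 and 7/√241 = 0.4509.
SE(x̄₁ − x̄₂) = √(0.7811² + 0.4509²) = 0.9019 for independent samples with unequal variances.
With z* = 2.576, the margin is 2.576 × 0.9019 = 2.3233.
x̄₁ − x̄₂ = 83.8 − 83.2 = 0.6000; the interval is 0.6000 ± 2.3233 = (-1.72, 2.92).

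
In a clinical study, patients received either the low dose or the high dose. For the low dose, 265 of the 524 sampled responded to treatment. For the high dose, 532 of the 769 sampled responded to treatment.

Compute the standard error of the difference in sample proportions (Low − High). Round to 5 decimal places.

0.02746

First, p̂₁ = 265/524 = 0.5057; p̂₂ = 532/769 = 0.6918.
The two standard errors are √(0.5057×0.4943/524) = 0.02184 and √(0.6918×0.3082/769) = 0.01665.
Because the samples are independent, SE_diff = √(0.02184² + 0.01665²) = 0.02746.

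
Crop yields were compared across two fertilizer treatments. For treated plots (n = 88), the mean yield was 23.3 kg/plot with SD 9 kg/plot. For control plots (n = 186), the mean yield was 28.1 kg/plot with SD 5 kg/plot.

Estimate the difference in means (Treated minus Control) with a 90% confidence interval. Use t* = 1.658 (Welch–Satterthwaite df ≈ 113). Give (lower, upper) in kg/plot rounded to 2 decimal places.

(-6.50, -3.10)

SE₁ = s₁/√n₁ = 9/√88 = 0.9594; SE₂ = 5/√186 = 0.3666.
Independent samples, unequal variances: SE_diff = √(SE₁² + SE₂²) = √(0.92044836 + 0.13439556) = 1.0271.
t* = 1.658, so margin of error = 1.658 × 1.0271 = 1.7029.
Difference in means = 23.3 − 28.1 = -4.8000.
-4.8000 ± 1.7029 → (-6.50, -3.10).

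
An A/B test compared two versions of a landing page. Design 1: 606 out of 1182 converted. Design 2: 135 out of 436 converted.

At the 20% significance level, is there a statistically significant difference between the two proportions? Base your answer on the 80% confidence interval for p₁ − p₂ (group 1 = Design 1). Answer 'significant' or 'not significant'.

significant

Sample proportions: 606/1182 = 0.5127, 135/436 = 0.3096.
Each SE is √(p̂(1−p̂)/n): √(0.5127·0.4873/1182) = 0.01454 and √(0.3096·0.6904/436) = 0.02214.
SE(p̂₁ − p̂₂) = √(SE₁² + SE₂²) = √(0.0002114116 + 0.0004901796) = 0.02649, since the two samples are independent.
At 80% confidence z* = 1.282; margin = 1.282 × 0.02649 = 0.03396.
The difference is 0.5127 − 0.3096 = 0.2031, so the interval is 0.2031 ± 0.03396 = (0.16914, 0.23706).
The interval (0.16914, 0.23706) does not contain 0, so the difference is significant.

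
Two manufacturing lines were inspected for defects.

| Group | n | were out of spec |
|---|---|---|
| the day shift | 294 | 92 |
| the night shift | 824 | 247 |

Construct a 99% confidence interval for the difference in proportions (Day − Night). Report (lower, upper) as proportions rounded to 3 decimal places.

Sample proportions: 92/294 = 0.3129, 247/824 = 0.2998.
Each SE is √(p̂(1−p̂)/n): √(0.3129·0.6871/294) = 0.02704 and √(0.2998·0.7002/824) = 0.01596.
SE(p̂₁ − p̂₂) = √(SE₁² + SE₂²) = √(0.0007311616 + 0.0002547216) = 0.03140, since the two samples are independent.
At 99% confidence z* = 2.576; margin = 2.576 × 0.03140 = 0.08089.
The difference is 0.3129 − 0.2998 = 0.0131, so the interval is 0.0131 ± 0.08089 = (-0.068, 0.094).

(-0.068, 0.094)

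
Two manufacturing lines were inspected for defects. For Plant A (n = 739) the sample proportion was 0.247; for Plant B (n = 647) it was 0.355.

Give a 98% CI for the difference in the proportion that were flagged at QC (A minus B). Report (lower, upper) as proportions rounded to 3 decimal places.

The two standard errors are √(0.2470×0.7530/739) = 0.01586 and √(0.3550×0.6450/647) = 0.01881.
Because the samples are independent, SE_diff = √(0.01586² + 0.01881²) = 0.02460.
Using z* = 2.326 for 98%, ME = 2.326 × 0.02460 = 0.05722.
p̂₁ − p̂₂ = -0.1080; interval -0.1080 ± 0.05722 gives (-0.165, -0.051).

(-0.165, -0.051)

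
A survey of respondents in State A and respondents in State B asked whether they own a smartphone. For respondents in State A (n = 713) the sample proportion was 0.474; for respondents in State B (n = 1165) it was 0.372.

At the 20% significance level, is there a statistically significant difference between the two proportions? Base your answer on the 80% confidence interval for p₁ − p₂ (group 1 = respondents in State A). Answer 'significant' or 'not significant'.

SE₁ = √(p̂₁(1−p̂₁)/n₁) = √(0.4740·0.5260/713) = 0.01870; SE₂ = √(0.3720·0.6280/1165) = 0.01416.
Independent samples: SE of the difference = √(SE₁² + SE₂²) = √(0.00034969 + 0.0002005056) = 0.02346.
z* for 80% confidence is 1.282, so the margin of error is 1.282 × 0.02346 = 0.03008.
Point estimate p̂₁ − p̂₂ = 0.4740 − 0.3720 = 0.1020.
0.1020 ± 0.03008 → (0.07192, 0.13208).
The interval (0.07192, 0.13208) does not contain 0, so the difference is significant.

significant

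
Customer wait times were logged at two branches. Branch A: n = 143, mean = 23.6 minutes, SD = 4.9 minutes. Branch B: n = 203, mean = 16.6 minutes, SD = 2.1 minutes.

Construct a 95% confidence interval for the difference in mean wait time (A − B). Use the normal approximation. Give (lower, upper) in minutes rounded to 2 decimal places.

SE₁ = s₁/√n₁ = 4.9/√143 = 0.4098; SE₂ = 2.1/√203 = 0.1474.
Independent samples, unequal variances: SE_diff = √(SE₁² + SE₂²) = √(0.16793604 + 0.02172676) = 0.4355.
z* = 1.960, so margin of error = 1.960 × 0.4355 = 0.8536.
Difference in means = 23.6 − 16.6 = 7.0000.
7.0000 ± 0.8536 → (6.15, 7.85).

(6.15, 7.85)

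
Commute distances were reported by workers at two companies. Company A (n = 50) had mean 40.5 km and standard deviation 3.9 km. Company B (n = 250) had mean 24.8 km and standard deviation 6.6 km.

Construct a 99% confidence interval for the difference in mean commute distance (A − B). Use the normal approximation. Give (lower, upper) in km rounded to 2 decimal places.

(13.92, 17.48)

SE₁ = s₁/√n₁ = 3.9/√50 = 0.5515; SE₂ = 6.6/√250 = 0.4174.
Independent samples, unequal variances: SE_diff = √(SE₁² + SE₂²) = √(0.30415225 + 0.17422276) = 0.6916.
z* = 2.576, so margin of error = 2.576 × 0.6916 = 1.7816.
Difference in means = 40.5 − 24.8 = 15.7000.
15.7000 ± 1.7816 → (13.92, 17.48).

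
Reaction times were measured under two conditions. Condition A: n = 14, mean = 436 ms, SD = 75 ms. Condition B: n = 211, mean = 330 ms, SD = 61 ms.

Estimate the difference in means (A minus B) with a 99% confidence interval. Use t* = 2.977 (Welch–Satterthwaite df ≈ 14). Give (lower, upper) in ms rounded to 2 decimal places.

(45.03, 166.97)

Per-group SEs: s₁/√n₁ = 75/√14 = 20.0446, s₂/√n₂ = 61/√211 = 4.1994.
Unpooled SE of the difference: √(401.78598916 + 17.63496036) = 20.4798.
Margin of error = t* · SE = 2.977 × 20.4798 = 60.9684.
x̄₁ − x̄₂ = 436 − 330 = 106.0000.
CI: 106.0000 ± 60.9684 = (45.03, 166.97).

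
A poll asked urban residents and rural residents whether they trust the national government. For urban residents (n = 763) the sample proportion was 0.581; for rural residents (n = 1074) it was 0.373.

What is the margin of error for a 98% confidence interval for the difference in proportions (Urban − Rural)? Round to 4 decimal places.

0.0539

The two standard errors are √(0.5810×0.4190/763) = 0.01786 and √(0.3730×0.6270/1074) = 0.01476.
Because the samples are independent, SE_diff = √(0.01786² + 0.01476²) = 0.02317.
Using z* = 2.326 for 98%, ME = 2.326 × 0.02317 = 0.05389.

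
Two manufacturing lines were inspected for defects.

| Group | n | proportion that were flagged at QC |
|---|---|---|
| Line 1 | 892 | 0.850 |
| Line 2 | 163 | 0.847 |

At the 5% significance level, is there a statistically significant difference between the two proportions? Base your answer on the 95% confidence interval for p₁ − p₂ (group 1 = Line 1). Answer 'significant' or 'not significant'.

not significant

Each SE is √(p̂(1−p̂)/n): √(0.8500·0.1500/892) = 0.01196 and √(0.8470·0.1530/163) = 0.02820.
SE(p̂₁ − p̂₂) = √(SE₁² + SE₂²) = √(0.0001430416 + 0.00079524) = 0.03063, since the two samples are independent.
At 95% confidence z* = 1.960; margin = 1.960 × 0.03063 = 0.06003.
The difference is 0.8500 − 0.8470 = 0.0030, so the interval is 0.0030 ± 0.06003 = (-0.05703, 0.06303).
The interval (-0.05703, 0.06303) contains 0, so the difference is not significant.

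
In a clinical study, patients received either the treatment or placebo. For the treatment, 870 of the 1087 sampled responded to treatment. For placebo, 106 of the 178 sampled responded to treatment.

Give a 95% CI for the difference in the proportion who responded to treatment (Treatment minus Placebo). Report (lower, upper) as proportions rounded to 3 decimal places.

(0.129, 0.281)

Sample proportions: 870/1087 = 0.8004, 106/178 = 0.5955.
Each SE is √(p̂(1−p̂)/n): √(0.8004·0.1996/1087) = 0.01212 and √(0.5955·0.4045/178) = 0.03679.
SE(p̂₁ − p̂₂) = √(SE₁² + SE₂²) = √(0.0001468944 + 0.0013535041) = 0.03873, since the two samples are independent.
At 95% confidence z* = 1.960; margin = 1.960 × 0.03873 = 0.07591.
The difference is 0.8004 − 0.5955 = 0.2049, so the interval is 0.2049 ± 0.07591 = (0.129, 0.281).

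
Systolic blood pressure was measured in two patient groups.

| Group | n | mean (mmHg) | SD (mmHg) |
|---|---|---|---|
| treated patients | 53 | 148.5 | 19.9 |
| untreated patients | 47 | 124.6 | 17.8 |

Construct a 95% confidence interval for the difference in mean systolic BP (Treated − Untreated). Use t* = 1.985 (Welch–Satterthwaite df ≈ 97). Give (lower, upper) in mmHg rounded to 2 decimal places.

SE₁ = s₁/√n₁ = 19.9/√53 = 2.7335; SE₂ = 17.8/√47 = 2.5964.
Independent samples, unequal variances: SE_diff = √(SE₁² + SE₂²) = √(7.47202225 + 6.74129296) = 3.7701.
t* = 1.985, so margin of error = 1.985 × 3.7701 = 7.4836.
Difference in means = 148.5 − 124.6 = 23.9000.
23.9000 ± 7.4836 → (16.42, 31.38).

(16.42, 31.38)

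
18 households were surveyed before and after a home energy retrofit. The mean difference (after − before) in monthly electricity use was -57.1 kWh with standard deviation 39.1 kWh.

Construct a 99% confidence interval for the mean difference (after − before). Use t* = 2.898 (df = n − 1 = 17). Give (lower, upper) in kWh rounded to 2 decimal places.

This is a matched-pairs design, so SE = s_d/√n = 39.1/√18 = 9.2160.
Margin = 2.898 × 9.2160 = 26.7080; the interval is -57.1 ± 26.7080 = (-83.81, -30.39).

(-83.81, -30.39)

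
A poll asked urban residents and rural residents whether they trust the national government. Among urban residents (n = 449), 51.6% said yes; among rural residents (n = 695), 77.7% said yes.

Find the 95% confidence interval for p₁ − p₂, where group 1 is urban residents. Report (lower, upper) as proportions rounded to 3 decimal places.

(-0.317, -0.205)

Each SE is √(p̂(1−p̂)/n): √(0.5160·0.4840/449) = 0.02358 and √(0.7770·0.2230/695) = 0.01579.
SE(p̂₁ − p̂₂) = √(SE₁² + SE₂²) = √(0.0005560164 + 0.0002493241) = 0.02838, since the two samples are independent.
At 95% confidence z* = 1.960; margin = 1.960 × 0.02838 = 0.05562.
The difference is 0.5160 − 0.7770 = -0.2610, so the interval is -0.2610 ± 0.05562 = (-0.317, -0.205).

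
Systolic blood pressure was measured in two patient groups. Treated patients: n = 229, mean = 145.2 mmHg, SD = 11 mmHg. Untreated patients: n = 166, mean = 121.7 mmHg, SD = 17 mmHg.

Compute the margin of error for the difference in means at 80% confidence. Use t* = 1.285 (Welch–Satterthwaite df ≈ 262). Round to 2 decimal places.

Standard errors of each mean: 11/√229 = 0.7269 and 17/√166 = 1.3195.
SE(x̄₁ − x̄₂) = √(0.7269² + 1.3195²) = 1.5065 for independent samples with unequal variances.
With t* = 1.285, the margin is 1.285 × 1.5065 = 1.9359.

1.94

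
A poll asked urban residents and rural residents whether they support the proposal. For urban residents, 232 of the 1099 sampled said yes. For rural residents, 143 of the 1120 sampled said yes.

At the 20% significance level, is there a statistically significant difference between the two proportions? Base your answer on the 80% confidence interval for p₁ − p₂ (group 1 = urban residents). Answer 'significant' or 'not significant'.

Sample proportions: 232/1099 = 0.2111, 143/1120 = 0.1277.
Each SE is √(p̂(1−p̂)/n): √(0.2111·0.7889/1099) = 0.01231 and √(0.1277·0.8723/1120) = 0.00997.
SE(p̂₁ − p̂₂) = √(SE₁² + SE₂²) = √(0.0001515361 + 0.0000994009) = 0.01584, since the two samples are independent.
At 80% confidence z* = 1.282; margin = 1.282 × 0.01584 = 0.02031.
The difference is 0.2111 − 0.1277 = 0.0834, so the interval is 0.0834 ± 0.02031 = (0.06309, 0.10371).
The interval (0.06309, 0.10371) does not contain 0, so the difference is significant.

significant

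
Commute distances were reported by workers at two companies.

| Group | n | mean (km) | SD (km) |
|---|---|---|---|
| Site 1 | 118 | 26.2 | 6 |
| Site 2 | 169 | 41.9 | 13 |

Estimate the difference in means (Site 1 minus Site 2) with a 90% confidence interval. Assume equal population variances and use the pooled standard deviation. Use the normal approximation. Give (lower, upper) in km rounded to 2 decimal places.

s_p = √[((n₁−1)s₁² + (n₂−1)s₂²)/(n₁+n₂−2)] = √[(117·6² + 168·13²)/285] = 10.6958.
SE = 10.6958·√(1/118 + 1/169) = 1.2831.
With z* = 1.645, margin = 1.645 × 1.2831 = 2.1107.
x̄₁ − x̄₂ = 26.2 − 41.9 = -15.7000; interval -15.7000 ± 2.1107 = (-17.81, -13.59).

(-17.81, -13.59)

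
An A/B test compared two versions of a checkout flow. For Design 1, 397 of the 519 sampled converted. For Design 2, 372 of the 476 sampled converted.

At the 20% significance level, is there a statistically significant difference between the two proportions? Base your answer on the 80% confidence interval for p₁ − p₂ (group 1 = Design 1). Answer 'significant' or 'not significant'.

First, p̂₁ = 397/519 = 0.7649; p̂₂ = 372/476 = 0.7815.
The two standard errors are √(0.7649×0.2351/519) = 0.01861 and √(0.7815×0.2185/476) = 0.01894.
Because the samples are independent, SE_diff = √(0.01861² + 0.01894²) = 0.02655.
Using z* = 1.282 for 80%, ME = 1.282 × 0.02655 = 0.03404.
p̂₁ − p̂₂ = -0.0166; interval -0.0166 ± 0.03404 gives (-0.05064, 0.01744).
The interval (-0.05064, 0.01744) contains 0, so the difference is not significant.

not significant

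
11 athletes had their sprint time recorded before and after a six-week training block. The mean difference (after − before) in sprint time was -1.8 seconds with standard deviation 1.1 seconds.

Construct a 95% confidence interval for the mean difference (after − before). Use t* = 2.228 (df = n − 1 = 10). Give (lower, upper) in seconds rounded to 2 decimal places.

(-2.54, -1.06)

Paired design: SE = s_d/√n = 1.1/√11 = 0.3317.
t* = 2.228; margin of error = 2.228 × 0.3317 = 0.7390.
-1.8 ± 0.7390 → (-2.54, -1.06).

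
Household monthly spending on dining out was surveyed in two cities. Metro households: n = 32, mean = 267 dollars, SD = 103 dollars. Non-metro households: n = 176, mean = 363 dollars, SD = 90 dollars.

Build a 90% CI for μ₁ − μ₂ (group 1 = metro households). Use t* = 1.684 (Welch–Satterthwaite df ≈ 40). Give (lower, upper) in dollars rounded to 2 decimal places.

(-128.72, -63.28)

SE₁ = s₁/√n₁ = 103/√32 = 18.2080; SE₂ = 90/√176 = 6.7840.
Independent samples, unequal variances: SE_diff = √(SE₁² + SE₂²) = √(331.531264 + 46.022656) = 19.4307.
t* = 1.684, so margin of error = 1.684 × 19.4307 = 32.7213.
Difference in means = 267 − 363 = -96.0000.
-96.0000 ± 32.7213 → (-128.72, -63.28).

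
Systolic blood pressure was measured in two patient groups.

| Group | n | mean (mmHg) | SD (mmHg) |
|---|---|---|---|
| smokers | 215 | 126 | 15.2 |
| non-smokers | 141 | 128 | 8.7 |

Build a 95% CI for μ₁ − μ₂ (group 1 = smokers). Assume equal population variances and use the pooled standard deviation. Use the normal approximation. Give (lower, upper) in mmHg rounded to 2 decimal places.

Pooled variance s_p² = [214·15.2² + 140·8.7²] / (215+141−2) = 169.6021, so s_p = 13.0231.
SE_diff = s_p·√(1/n₁ + 1/n₂) = 13.0231·√(1/215 + 1/141) = 1.4113.
z* = 1.960; margin = 1.960 × 1.4113 = 2.7661.
Difference = 126 − 128 = -2.0000.
-2.0000 ± 2.7661 → (-4.77, 0.77).

(-4.77, 0.77)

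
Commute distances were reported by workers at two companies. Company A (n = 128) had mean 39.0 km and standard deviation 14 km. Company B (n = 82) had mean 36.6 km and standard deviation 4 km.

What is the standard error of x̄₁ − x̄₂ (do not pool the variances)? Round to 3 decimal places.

1.314

Per-group SEs: s₁/√n₁ = 14/√128 = 1.2374, s₂/√n₂ = 4/√82 = 0.4417.
Unpooled SE of the difference: √(1.53115876 + 0.19509889) = 1.3139.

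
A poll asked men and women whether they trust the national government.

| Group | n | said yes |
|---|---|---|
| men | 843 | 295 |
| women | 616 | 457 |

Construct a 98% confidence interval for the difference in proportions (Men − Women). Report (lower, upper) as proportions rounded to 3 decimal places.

(-0.448, -0.336)

First, p̂₁ = 295/843 = 0.3499; p̂₂ = 457/616 = 0.7419.
The two standard errors are √(0.3499×0.6501/843) = 0.01643 and √(0.7419×0.2581/616) = 0.01763.
Because the samples are independent, SE_diff = √(0.01643² + 0.01763²) = 0.02410.
Using z* = 2.326 for 98%, ME = 2.326 × 0.02410 = 0.05606.
p̂₁ − p̂₂ = -0.3920; interval -0.3920 ± 0.05606 gives (-0.448, -0.336).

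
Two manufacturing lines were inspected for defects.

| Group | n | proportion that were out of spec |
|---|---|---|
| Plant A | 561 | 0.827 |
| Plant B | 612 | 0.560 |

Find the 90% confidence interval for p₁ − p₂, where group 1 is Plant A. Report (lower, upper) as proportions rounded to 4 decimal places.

Each SE is √(p̂(1−p̂)/n): √(0.8270·0.1730/561) = 0.01597 and √(0.5600·0.4400/612) = 0.02007.
SE(p̂₁ − p̂₂) = √(SE₁² + SE₂²) = √(0.0002550409 + 0.0004028049) = 0.02565, since the two samples are independent.
At 90% confidence z* = 1.645; margin = 1.645 × 0.02565 = 0.04219.
The difference is 0.8270 − 0.5600 = 0.2670, so the interval is 0.2670 ± 0.04219 = (0.2248, 0.3092).

(0.2248, 0.3092)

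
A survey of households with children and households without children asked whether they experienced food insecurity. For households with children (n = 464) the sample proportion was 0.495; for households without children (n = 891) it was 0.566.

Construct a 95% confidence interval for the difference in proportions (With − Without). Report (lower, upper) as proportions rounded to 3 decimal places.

The two standard errors are √(0.4950×0.5050/464) = 0.02321 and √(0.5660×0.4340/891) = 0.01660.
Because the samples are independent, SE_diff = √(0.02321² + 0.01660²) = 0.02854.
Using z* = 1.960 for 95%, ME = 1.960 × 0.02854 = 0.05594.
p̂₁ − p̂₂ = -0.0710; interval -0.0710 ± 0.05594 gives (-0.127, -0.015).

(-0.127, -0.015)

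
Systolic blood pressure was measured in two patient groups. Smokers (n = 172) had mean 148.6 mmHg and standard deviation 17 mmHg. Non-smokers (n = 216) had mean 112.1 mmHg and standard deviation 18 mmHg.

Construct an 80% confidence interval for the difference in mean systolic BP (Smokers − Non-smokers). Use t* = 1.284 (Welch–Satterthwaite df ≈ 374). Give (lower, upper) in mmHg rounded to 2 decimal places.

Per-group SEs: s₁/√n₁ = 17/√172 = 1.2962, s₂/√n₂ = 18/√216 = 1.2247.
Unpooled SE of the difference: √(1.68013444 + 1.49989009) = 1.7833.
Margin of error = t* · SE = 1.284 × 1.7833 = 2.2898.
x̄₁ − x̄₂ = 148.6 − 112.1 = 36.5000.
CI: 36.5000 ± 2.2898 = (34.21, 38.79).

(34.21, 38.79)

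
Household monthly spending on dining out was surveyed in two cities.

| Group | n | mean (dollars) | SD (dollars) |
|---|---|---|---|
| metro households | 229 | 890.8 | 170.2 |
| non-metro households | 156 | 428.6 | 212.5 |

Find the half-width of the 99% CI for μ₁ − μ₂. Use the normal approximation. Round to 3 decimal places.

52.538

SE₁ = s₁/√n₁ = 170.2/√229 = 11.2471; SE₂ = 212.5/√156 = 17.0136.
Independent samples, unequal variances: SE_diff = √(SE₁² + SE₂²) = √(126.49725841 + 289.46258496) = 20.3951.
z* = 2.576, so margin of error = 2.576 × 20.3951 = 52.5378.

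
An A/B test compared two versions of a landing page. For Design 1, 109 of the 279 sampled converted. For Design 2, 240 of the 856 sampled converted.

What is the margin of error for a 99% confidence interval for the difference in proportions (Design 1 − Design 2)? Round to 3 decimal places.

Sample proportions: 109/279 = 0.3907, 240/856 = 0.2804.
Each SE is √(p̂(1−p̂)/n): √(0.3907·0.6093/279) = 0.02921 and √(0.2804·0.7196/856) = 0.01535.
SE(p̂₁ − p̂₂) = √(SE₁² + SE₂²) = √(0.0008532241 + 0.0002356225) = 0.03300, since the two samples are independent.
At 99% confidence z* = 2.576; margin = 2.576 × 0.03300 = 0.08501.

0.085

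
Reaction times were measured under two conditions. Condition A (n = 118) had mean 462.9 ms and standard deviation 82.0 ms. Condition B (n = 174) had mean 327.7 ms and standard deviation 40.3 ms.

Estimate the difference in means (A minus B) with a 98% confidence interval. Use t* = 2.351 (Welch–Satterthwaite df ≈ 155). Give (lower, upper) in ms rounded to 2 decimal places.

(116.05, 154.35)

SE₁ = s₁/√n₁ = 82.0/√118 = 7.5487; SE₂ = 40.3/√174 = 3.0551.
Independent samples, unequal variances: SE_diff = √(SE₁² + SE₂²) = √(56.98287169 + 9.33363601) = 8.1435.
t* = 2.351, so margin of error = 2.351 × 8.1435 = 19.1454.
Difference in means = 462.9 − 327.7 = 135.2000.
135.2000 ± 19.1454 → (116.05, 154.35).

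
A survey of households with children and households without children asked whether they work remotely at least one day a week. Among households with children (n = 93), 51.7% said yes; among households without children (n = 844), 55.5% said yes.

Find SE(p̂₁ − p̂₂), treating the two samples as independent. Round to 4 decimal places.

SE₁ = √(p̂₁(1−p̂₁)/n₁) = √(0.5170·0.4830/93) = 0.05182; SE₂ = √(0.5550·0.4450/844) = 0.01711.
Independent samples: SE of the difference = √(SE₁² + SE₂²) = √(0.0026853124 + 0.0002927521) = 0.05457.

0.0546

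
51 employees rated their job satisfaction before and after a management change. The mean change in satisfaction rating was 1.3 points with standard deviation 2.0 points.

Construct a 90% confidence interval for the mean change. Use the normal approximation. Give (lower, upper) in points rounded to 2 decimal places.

(0.84, 1.76)

This is a matched-pairs design, so SE = s_d/√n = 2.0/√51 = 0.2801.
Margin = 1.645 × 0.2801 = 0.4608; the interval is 1.3 ± 0.4608 = (0.84, 1.76).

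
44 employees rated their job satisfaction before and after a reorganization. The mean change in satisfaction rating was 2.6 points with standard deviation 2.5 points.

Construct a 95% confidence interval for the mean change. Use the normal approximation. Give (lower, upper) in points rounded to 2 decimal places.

Paired design: SE = s_d/√n = 2.5/√44 = 0.3769.
z* = 1.960; margin of error = 1.960 × 0.3769 = 0.7387.
2.6 ± 0.7387 → (1.86, 3.34).

(1.86, 3.34)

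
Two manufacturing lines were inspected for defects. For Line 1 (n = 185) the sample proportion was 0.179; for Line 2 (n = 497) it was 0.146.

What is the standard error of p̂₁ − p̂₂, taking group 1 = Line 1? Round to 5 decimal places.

SE₁ = √(p̂₁(1−p̂₁)/n₁) = √(0.1790·0.8210/185) = 0.02818; SE₂ = √(0.1460·0.8540/497) = 0.01584.
Independent samples: SE of the difference = √(SE₁² + SE₂²) = √(0.0007941124 + 0.0002509056) = 0.03233.

0.03233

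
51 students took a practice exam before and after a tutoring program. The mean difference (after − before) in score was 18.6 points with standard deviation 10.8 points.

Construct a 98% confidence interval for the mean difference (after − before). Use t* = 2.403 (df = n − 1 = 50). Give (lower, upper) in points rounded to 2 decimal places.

(14.97, 22.23)

Paired design: SE = s_d/√n = 10.8/√51 = 1.5123.
t* = 2.403; margin of error = 2.403 × 1.5123 = 3.6341.
18.6 ± 3.6341 → (14.97, 22.23).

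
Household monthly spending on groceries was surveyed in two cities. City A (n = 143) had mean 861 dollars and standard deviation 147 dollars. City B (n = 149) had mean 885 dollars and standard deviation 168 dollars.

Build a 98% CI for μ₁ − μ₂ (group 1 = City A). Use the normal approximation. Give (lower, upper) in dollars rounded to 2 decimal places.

(-66.92, 18.92)

SE₁ = s₁/√n₁ = 147/√143 = 12.2928; SE₂ = 168/√149 = 13.7631.
Independent samples, unequal variances: SE_diff = √(SE₁² + SE₂²) = √(151.11293184 + 189.42292161) = 18.4536.
z* = 2.326, so margin of error = 2.326 × 18.4536 = 42.9231.
Difference in means = 861 − 885 = -24.0000.
-24.0000 ± 42.9231 → (-66.92, 18.92).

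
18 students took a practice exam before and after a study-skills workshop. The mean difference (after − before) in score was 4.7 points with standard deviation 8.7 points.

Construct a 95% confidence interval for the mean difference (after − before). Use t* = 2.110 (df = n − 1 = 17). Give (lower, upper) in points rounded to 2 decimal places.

This is a matched-pairs design, so SE = s_d/√n = 8.7/√18 = 2.0506.
Margin = 2.110 × 2.0506 = 4.3268; the interval is 4.7 ± 4.3268 = (0.37, 9.03).

(0.37, 9.03)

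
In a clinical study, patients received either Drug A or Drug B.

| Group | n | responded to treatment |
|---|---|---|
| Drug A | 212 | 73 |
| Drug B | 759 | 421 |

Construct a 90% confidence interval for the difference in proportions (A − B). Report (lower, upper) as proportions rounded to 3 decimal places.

(-0.272, -0.149)

p̂₁ = 73/212 = 0.3443 and p̂₂ = 421/759 = 0.5547.
SE₁ = √(p̂₁(1−p̂₁)/n₁) = √(0.3443·0.6557/212) = 0.03263; SE₂ = √(0.5547·0.4453/759) = 0.01804.
Independent samples: SE of the difference = √(SE₁² + SE₂²) = √(0.0010647169 + 0.0003254416) = 0.03728.
z* for 90% confidence is 1.645, so the margin of error is 1.645 × 0.03728 = 0.06133.
Point estimate p̂₁ − p̂₂ = 0.3443 − 0.5547 = -0.2104.
-0.2104 ± 0.06133 → (-0.272, -0.149).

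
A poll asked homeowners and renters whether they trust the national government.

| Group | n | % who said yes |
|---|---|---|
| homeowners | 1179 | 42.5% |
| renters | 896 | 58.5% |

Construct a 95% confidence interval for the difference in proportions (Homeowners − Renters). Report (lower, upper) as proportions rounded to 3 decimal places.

(-0.203, -0.117)

SE₁ = √(p̂₁(1−p̂₁)/n₁) = √(0.4250·0.5750/1179) = 0.01440; SE₂ = √(0.5850·0.4150/896) = 0.01646.
Independent samples: SE of the difference = √(SE₁² + SE₂²) = √(0.00020736 + 0.0002709316) = 0.02187.
z* for 95% confidence is 1.960, so the margin of error is 1.960 × 0.02187 = 0.04287.
Point estimate p̂₁ − p̂₂ = 0.4250 − 0.5850 = -0.1600.
-0.1600 ± 0.04287 → (-0.203, -0.117).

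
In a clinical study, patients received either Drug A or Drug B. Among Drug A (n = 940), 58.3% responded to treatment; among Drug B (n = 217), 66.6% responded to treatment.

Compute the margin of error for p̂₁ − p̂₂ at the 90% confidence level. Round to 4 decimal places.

0.0589

SE₁ = √(p̂₁(1−p̂₁)/n₁) = √(0.5830·0.4170/940) = 0.01608; SE₂ = √(0.6660·0.3340/217) = 0.03202.
Independent samples: SE of the difference = √(SE₁² + SE₂²) = √(0.0002585664 + 0.0010252804) = 0.03583.
z* for 90% confidence is 1.645, so the margin of error is 1.645 × 0.03583 = 0.05894.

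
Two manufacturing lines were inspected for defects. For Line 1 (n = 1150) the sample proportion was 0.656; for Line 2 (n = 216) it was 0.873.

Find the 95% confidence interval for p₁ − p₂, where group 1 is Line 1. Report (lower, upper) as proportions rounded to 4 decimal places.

(-0.2692, -0.1648)

The two standard errors are √(0.6560×0.3440/1150) = 0.01401 and √(0.8730×0.1270/216) = 0.02266.
Because the samples are independent, SE_diff = √(0.01401² + 0.02266²) = 0.02664.
Using z* = 1.960 for 95%, ME = 1.960 × 0.02664 = 0.05221.
p̂₁ − p̂₂ = -0.2170; interval -0.2170 ± 0.05221 gives (-0.2692, -0.1648).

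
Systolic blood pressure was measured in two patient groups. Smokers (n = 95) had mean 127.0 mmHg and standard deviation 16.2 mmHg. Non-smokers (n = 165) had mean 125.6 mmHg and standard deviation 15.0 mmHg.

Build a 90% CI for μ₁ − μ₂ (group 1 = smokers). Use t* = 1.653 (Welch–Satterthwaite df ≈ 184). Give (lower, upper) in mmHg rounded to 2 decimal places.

SE₁ = s₁/√n₁ = 16.2/√95 = 1.6621; SE₂ = 15.0/√165 = 1.1677.
Independent samples, unequal variances: SE_diff = √(SE₁² + SE₂²) = √(2.76257641 + 1.36352329) = 2.0313.
t* = 1.653, so margin of error = 1.653 × 2.0313 = 3.3577.
Difference in means = 127.0 − 125.6 = 1.4000.
1.4000 ± 3.3577 → (-1.96, 4.76).

(-1.96, 4.76)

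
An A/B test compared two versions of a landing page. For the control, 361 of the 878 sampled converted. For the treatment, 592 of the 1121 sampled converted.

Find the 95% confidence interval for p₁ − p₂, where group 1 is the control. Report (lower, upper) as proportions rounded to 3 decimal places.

(-0.161, -0.073)

First, p̂₁ = 361/878 = 0.4112; p̂₂ = 592/1121 = 0.5281.
The two standard errors are √(0.4112×0.5888/878) = 0.01661 and √(0.5281×0.4719/1121) = 0.01491.
Because the samples are independent, SE_diff = √(0.01661² + 0.01491²) = 0.02232.
Using z* = 1.960 for 95%, ME = 1.960 × 0.02232 = 0.04375.
p̂₁ − p̂₂ = -0.1169; interval -0.1169 ± 0.04375 gives (-0.161, -0.073).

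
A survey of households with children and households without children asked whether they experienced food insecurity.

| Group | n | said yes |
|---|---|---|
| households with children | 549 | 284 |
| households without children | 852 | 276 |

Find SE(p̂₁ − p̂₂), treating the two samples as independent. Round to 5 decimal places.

First, p̂₁ = 284/549 = 0.5173; p̂₂ = 276/852 = 0.3239.
The two standard errors are √(0.5173×0.4827/549) = 0.02133 and √(0.3239×0.6761/852) = 0.01603.
Because the samples are independent, SE_diff = √(0.02133² + 0.01603²) = 0.02668.

0.02668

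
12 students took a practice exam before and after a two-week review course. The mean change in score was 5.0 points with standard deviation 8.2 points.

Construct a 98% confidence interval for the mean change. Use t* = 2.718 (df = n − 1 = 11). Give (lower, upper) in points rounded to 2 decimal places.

This is a matched-pairs design, so SE = s_d/√n = 8.2/√12 = 2.3671.
Margin = 2.718 × 2.3671 = 6.4338; the interval is 5.0 ± 6.4338 = (-1.43, 11.43).

(-1.43, 11.43)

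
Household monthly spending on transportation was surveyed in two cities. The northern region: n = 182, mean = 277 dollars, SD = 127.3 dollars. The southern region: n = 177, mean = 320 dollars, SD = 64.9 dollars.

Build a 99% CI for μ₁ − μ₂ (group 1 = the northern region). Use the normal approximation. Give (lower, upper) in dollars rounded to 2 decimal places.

(-70.36, -15.64)

Per-group SEs: s₁/√n₁ = 127.3/√182 = 9.4361, s₂/√n₂ = 64.9/√177 = 4.8782.
Unpooled SE of the difference: √(89.03998321 + 23.79683524) = 10.6225.
Margin of error = z* · SE = 2.576 × 10.6225 = 27.3636.
x̄₁ − x̄₂ = 277 − 320 = -43.0000.
CI: -43.0000 ± 27.3636 = (-70.36, -15.64).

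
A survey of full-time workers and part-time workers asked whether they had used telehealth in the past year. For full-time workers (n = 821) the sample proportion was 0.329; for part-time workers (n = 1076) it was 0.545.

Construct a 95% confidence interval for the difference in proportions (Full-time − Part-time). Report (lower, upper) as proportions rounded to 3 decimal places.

(-0.260, -0.172)

SE₁ = √(p̂₁(1−p̂₁)/n₁) = √(0.3290·0.6710/821) = 0.01640; SE₂ = √(0.5450·0.4550/1076) = 0.01518.
Independent samples: SE of the difference = √(SE₁² + SE₂²) = √(0.00026896 + 0.0002304324) = 0.02235.
z* for 95% confidence is 1.960, so the margin of error is 1.960 × 0.02235 = 0.04381.
Point estimate p̂₁ − p̂₂ = 0.3290 − 0.5450 = -0.2160.
-0.2160 ± 0.04381 → (-0.260, -0.172).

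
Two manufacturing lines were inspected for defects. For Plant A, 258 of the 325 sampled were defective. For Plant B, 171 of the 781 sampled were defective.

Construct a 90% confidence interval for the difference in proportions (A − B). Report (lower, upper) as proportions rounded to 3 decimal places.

(0.531, 0.619)

First, p̂₁ = 258/325 = 0.7938; p̂₂ = 171/781 = 0.2190.
The two standard errors are √(0.7938×0.2062/325) = 0.02244 and √(0.2190×0.7810/781) = 0.01480.
Because the samples are independent, SE_diff = √(0.02244² + 0.01480²) = 0.02688.
Using z* = 1.645 for 90%, ME = 1.645 × 0.02688 = 0.04422.
p̂₁ − p̂₂ = 0.5748; interval 0.5748 ± 0.04422 gives (0.531, 0.619).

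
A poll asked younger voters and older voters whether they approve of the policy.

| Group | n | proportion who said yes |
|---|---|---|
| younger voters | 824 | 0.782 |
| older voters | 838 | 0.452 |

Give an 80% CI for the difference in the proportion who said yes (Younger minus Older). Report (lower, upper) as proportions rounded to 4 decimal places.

(0.3013, 0.3587)

Each SE is √(p̂(1−p̂)/n): √(0.7820·0.2180/824) = 0.01438 and √(0.4520·0.5480/838) = 0.01719.
SE(p̂₁ − p̂₂) = √(SE₁² + SE₂²) = √(0.0002067844 + 0.0002954961) = 0.02241, since the two samples are independent.
At 80% confidence z* = 1.282; margin = 1.282 × 0.02241 = 0.02873.
The difference is 0.7820 − 0.4520 = 0.3300, so the interval is 0.3300 ± 0.02873 = (0.3013, 0.3587).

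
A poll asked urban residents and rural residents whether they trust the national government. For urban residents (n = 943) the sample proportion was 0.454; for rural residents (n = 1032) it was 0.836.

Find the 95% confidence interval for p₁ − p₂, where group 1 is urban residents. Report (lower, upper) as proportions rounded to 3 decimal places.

(-0.421, -0.343)

The two standard errors are √(0.4540×0.5460/943) = 0.01621 and √(0.8360×0.1640/1032) = 0.01153.
Because the samples are independent, SE_diff = √(0.01621² + 0.01153²) = 0.01989.
Using z* = 1.960 for 95%, ME = 1.960 × 0.01989 = 0.03898.
p̂₁ − p̂₂ = -0.3820; interval -0.3820 ± 0.03898 gives (-0.421, -0.343).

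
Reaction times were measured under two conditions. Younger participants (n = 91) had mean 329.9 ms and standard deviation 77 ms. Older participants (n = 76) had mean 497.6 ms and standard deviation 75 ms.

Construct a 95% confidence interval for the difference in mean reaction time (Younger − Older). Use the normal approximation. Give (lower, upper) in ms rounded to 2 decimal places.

(-190.82, -144.58)

Per-group SEs: s₁/√n₁ = 77/√91 = 8.0718, s₂/√n₂ = 75/√76 = 8.6031.
Unpooled SE of the difference: √(65.15395524 + 74.01332961) = 11.7969.
Margin of error = z* · SE = 1.960 × 11.7969 = 23.1219.
x̄₁ − x̄₂ = 329.9 − 497.6 = -167.7000.
CI: -167.7000 ± 23.1219 = (-190.82, -144.58).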